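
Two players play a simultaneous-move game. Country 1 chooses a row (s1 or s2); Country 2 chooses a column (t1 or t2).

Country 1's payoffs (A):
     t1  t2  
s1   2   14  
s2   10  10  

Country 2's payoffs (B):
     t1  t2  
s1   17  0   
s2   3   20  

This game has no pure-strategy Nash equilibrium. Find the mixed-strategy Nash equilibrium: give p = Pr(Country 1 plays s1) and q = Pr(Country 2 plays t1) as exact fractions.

Each player's mixing probability is pinned down by making the *other* player indifferent.
Country 2 indifferent between t1 and t2: p·17 + (1−p)·3 = p·0 + (1−p)·20 ⟹ 3 + 14p = 20 + (-20)p ⟹ p = 1/2.
Country 1 indifferent between s1 and s2: q·2 + (1−q)·14 = q·10 + (1−q)·10 ⟹ 14 + (-12)q = 10 + 0q ⟹ q = 1/3.

p = 1/2, q = 1/3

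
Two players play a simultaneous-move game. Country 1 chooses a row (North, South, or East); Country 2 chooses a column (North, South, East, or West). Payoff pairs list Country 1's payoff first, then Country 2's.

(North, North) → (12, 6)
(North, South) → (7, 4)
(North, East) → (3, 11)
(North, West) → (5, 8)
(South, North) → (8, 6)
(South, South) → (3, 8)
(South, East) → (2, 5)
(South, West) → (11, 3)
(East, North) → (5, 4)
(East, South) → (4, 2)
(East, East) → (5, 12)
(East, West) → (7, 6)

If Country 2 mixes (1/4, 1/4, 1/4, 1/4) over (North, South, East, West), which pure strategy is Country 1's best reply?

Compute Country 1's expected payoff from each pure strategy against the given mix.
North: (1/4)·12 + (1/4)·7 + (1/4)·3 + (1/4)·5 = 27/4
South: (1/4)·8 + (1/4)·3 + (1/4)·2 + (1/4)·11 = 6
East: (1/4)·5 + (1/4)·4 + (1/4)·5 + (1/4)·7 = 21/4
Highest expected payoff is 27/4, from North.

North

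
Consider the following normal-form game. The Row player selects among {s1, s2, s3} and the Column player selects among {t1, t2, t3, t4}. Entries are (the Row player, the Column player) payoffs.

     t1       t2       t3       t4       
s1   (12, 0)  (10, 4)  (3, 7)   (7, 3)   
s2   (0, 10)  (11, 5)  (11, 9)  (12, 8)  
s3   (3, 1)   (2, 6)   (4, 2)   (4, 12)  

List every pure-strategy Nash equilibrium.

No pure-strategy Nash equilibrium

A profile is a Nash equilibrium when each player is best-responding to the other.
The Row player's best responses — vs t1: s1 (payoff 12); vs t2: s2 (payoff 11); vs t3: s2 (payoff 11); vs t4: s2 (payoff 12).
The Column player's best responses — vs s1: t3 (payoff 7); vs s2: t1 (payoff 10); vs s3: t4 (payoff 12).
No cell has both players best-responding. For instance, the Row player's best reply to t1 is s1, but against s1 the Column player prefers t3 over t1.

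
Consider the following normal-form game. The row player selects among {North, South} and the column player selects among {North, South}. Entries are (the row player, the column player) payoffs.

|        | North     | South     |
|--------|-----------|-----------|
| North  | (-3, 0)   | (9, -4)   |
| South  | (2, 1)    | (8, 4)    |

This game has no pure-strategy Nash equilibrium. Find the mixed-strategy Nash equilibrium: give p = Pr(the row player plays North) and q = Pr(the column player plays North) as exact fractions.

p = 3/7, q = 1/6

In a mixed NE each player is indifferent between their pure strategies, so the opponent's mix sets the indifference.
The column player indifferent between North and South: p·0 + (1−p)·1 = p·(-4) + (1−p)·4 ⟹ 1 + (-1)p = 4 + (-8)p ⟹ p = 3/7.
The row player indifferent between North and South: q·(-3) + (1−q)·9 = q·2 + (1−q)·8 ⟹ 9 + (-12)q = 8 + (-6)q ⟹ q = 1/6.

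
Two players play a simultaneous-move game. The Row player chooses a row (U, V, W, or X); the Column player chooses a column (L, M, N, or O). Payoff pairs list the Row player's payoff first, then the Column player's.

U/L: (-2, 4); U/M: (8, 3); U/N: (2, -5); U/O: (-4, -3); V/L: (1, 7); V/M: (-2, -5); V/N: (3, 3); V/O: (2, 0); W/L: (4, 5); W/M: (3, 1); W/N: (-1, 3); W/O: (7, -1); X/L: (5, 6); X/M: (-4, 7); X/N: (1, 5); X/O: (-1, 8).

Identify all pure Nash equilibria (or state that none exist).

None

Find each player's best response to every opponent strategy; NE are the intersections.
The Row player's best responses — vs L: X (payoff 5); vs M: U (payoff 8); vs N: V (payoff 3); vs O: W (payoff 7).
The Column player's best responses — vs U: L (payoff 4); vs V: L (payoff 7); vs W: L (payoff 5); vs X: O (payoff 8).
No cell has both players best-responding. For instance, the Row player's best reply to L is X, but against X the Column player prefers O over L.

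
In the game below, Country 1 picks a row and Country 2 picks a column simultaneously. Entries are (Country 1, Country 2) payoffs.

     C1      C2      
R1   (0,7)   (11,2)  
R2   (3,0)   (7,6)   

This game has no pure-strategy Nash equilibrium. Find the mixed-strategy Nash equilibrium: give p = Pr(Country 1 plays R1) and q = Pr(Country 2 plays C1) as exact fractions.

p = 6/11, q = 4/7

Each player's mixing probability is pinned down by making the *other* player indifferent.
Country 2 indifferent between C1 and C2: p·7 + (1−p)·0 = p·2 + (1−p)·6 ⟹ 0 + 7p = 6 + (-4)p ⟹ p = 6/11.
Country 1 indifferent between R1 and R2: q·0 + (1−q)·11 = q·3 + (1−q)·7 ⟹ 11 + (-11)q = 7 + (-4)q ⟹ q = 4/7.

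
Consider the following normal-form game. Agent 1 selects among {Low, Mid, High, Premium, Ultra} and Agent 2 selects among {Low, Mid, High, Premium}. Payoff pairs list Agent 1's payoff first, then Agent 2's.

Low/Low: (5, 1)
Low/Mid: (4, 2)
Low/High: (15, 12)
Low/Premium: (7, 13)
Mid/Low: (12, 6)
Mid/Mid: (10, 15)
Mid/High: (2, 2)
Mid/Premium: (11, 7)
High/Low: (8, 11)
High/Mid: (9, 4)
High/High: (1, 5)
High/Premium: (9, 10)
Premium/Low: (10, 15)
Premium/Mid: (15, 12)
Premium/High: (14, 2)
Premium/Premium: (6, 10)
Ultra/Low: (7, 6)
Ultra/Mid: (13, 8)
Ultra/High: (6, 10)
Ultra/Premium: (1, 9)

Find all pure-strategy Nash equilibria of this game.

A profile is a Nash equilibrium when each player is best-responding to the other.
Agent 1's best responses — vs Low: Mid (payoff 12); vs Mid: Premium (payoff 15); vs High: Low (payoff 15); vs Premium: Mid (payoff 11).
Agent 2's best responses — vs Low: Premium (payoff 13); vs Mid: Mid (payoff 15); vs High: Low (payoff 11); vs Premium: Low (payoff 15); vs Ultra: High (payoff 10).
No cell has both players best-responding. For instance, Agent 1's best reply to Premium is Mid, but against Mid Agent 2 prefers Mid over Premium.

No pure-strategy Nash equilibrium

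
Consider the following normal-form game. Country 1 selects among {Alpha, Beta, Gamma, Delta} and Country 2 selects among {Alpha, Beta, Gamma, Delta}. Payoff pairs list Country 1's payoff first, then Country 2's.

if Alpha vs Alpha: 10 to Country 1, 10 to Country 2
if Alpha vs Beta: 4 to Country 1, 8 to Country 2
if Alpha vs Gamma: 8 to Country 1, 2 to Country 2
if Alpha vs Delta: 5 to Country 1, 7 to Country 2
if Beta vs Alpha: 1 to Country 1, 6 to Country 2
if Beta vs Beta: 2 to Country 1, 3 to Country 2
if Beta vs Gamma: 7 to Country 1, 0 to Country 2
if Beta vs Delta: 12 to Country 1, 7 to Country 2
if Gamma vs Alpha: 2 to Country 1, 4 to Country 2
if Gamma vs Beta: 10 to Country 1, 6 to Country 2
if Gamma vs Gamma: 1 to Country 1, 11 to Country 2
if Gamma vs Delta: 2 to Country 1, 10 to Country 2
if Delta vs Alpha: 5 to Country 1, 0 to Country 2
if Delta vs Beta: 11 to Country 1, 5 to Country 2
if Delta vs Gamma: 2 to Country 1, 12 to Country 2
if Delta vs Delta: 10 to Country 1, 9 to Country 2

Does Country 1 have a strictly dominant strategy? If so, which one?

No strictly dominant strategy

A strategy is strictly dominant if it gives Country 1 a strictly higher payoff than every other strategy, against every choice by the opponent.
Alpha is not dominant: against Beta, Gamma gives 10 > 4.
Beta is not dominant: against Alpha, Alpha gives 10 > 1.
Gamma is not dominant: against Alpha, Alpha gives 10 > 2.
Delta is not dominant: against Alpha, Alpha gives 10 > 5.
No single strategy is best against every opponent action.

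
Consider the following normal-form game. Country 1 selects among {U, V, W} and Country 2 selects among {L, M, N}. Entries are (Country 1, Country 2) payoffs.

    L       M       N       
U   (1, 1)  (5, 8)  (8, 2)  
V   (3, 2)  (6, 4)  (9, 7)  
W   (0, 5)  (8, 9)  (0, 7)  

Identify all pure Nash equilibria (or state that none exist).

Check mutual best responses: a cell is a NE iff neither player can gain by unilaterally deviating.
Country 1's best responses — vs L: V (payoff 3); vs M: W (payoff 8); vs N: V (payoff 9).
Country 2's best responses — vs U: M (payoff 8); vs V: N (payoff 7); vs W: M (payoff 9).
Mutual best responses occur at (V, N) and (W, M); at each, neither player gains by switching.

(V, N) and (W, M)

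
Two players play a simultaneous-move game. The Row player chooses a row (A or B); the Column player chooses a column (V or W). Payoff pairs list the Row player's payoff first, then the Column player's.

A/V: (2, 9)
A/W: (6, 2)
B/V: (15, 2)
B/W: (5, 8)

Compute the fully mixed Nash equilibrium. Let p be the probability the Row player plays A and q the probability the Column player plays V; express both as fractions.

p = 6/13, q = 1/14

Each player's mixing probability is pinned down by making the *other* player indifferent.
The Column player indifferent between V and W: p·9 + (1−p)·2 = p·2 + (1−p)·8 ⟹ 2 + 7p = 8 + (-6)p ⟹ p = 6/13.
The Row player indifferent between A and B: q·2 + (1−q)·6 = q·15 + (1−q)·5 ⟹ 6 + (-4)q = 5 + 10q ⟹ q = 1/14.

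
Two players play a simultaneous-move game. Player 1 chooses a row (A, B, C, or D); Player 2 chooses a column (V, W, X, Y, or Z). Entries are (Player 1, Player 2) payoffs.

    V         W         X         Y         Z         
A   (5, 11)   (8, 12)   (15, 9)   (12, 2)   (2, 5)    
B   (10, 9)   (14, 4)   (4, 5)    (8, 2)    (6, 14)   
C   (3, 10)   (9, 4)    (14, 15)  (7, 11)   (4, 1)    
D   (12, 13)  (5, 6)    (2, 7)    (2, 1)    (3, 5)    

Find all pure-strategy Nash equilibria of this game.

(B, Z) and (D, V)

Check mutual best responses: a cell is a NE iff neither player can gain by unilaterally deviating.
Player 1's best responses — vs V: D (payoff 12); vs W: B (payoff 14); vs X: A (payoff 15); vs Y: A (payoff 12); vs Z: B (payoff 6).
Player 2's best responses — vs A: W (payoff 12); vs B: Z (payoff 14); vs C: X (payoff 15); vs D: V (payoff 13).
Mutual best responses occur at (B, Z) and (D, V); at each, neither player gains by switching.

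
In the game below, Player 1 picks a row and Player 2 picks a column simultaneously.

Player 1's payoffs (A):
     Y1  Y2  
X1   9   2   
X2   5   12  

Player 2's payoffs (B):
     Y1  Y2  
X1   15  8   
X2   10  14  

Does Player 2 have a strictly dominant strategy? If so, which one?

None

Check whether one of Player 2's strategies beats all alternatives regardless of what the opponent does.
Y1 is not dominant: against X2, Y2 gives 14 > 10.
Y2 is not dominant: against X1, Y1 gives 15 > 8.
No single strategy is best against every opponent action.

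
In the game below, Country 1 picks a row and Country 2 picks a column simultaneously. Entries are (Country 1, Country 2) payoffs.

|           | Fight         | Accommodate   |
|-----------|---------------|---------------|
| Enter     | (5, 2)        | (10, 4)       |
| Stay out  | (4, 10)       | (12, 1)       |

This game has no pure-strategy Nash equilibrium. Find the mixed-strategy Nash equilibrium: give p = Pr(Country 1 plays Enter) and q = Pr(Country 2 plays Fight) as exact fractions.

In a mixed NE each player is indifferent between their pure strategies, so the opponent's mix sets the indifference.
Country 2 indifferent between Fight and Accommodate: p·2 + (1−p)·10 = p·4 + (1−p)·1 ⟹ 10 + (-8)p = 1 + 3p ⟹ p = 9/11.
Country 1 indifferent between Enter and Stay out: q·5 + (1−q)·10 = q·4 + (1−q)·12 ⟹ 10 + (-5)q = 12 + (-8)q ⟹ q = 2/3.

p = 9/11, q = 2/3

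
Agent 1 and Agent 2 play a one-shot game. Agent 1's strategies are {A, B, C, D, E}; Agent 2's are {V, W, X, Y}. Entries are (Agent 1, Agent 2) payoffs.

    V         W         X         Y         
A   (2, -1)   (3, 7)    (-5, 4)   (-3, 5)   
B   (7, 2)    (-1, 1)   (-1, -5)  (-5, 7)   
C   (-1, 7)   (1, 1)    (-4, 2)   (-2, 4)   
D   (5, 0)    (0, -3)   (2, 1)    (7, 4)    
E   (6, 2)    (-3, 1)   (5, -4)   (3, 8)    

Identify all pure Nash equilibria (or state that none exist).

Check mutual best responses: a cell is a NE iff neither player can gain by unilaterally deviating.
Agent 1's best responses — vs V: B (payoff 7); vs W: A (payoff 3); vs X: E (payoff 5); vs Y: D (payoff 7).
Agent 2's best responses — vs A: W (payoff 7); vs B: Y (payoff 7); vs C: V (payoff 7); vs D: Y (payoff 4); vs E: Y (payoff 8).
Mutual best responses occur at (A, W) and (D, Y); at each, neither player gains by switching.

(A, W) and (D, Y)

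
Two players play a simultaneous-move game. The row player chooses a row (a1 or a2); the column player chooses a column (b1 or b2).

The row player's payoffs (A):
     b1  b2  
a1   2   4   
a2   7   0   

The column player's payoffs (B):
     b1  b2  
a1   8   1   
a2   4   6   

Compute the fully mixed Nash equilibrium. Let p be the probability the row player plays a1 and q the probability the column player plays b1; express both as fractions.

Each player's mixing probability is pinned down by making the *other* player indifferent.
The column player indifferent between b1 and b2: p·8 + (1−p)·4 = p·1 + (1−p)·6 ⟹ 4 + 4p = 6 + (-5)p ⟹ p = 2/9.
The row player indifferent between a1 and a2: q·2 + (1−q)·4 = q·7 + (1−q)·0 ⟹ 4 + (-2)q = 0 + 7q ⟹ q = 4/9.

p = 2/9, q = 4/9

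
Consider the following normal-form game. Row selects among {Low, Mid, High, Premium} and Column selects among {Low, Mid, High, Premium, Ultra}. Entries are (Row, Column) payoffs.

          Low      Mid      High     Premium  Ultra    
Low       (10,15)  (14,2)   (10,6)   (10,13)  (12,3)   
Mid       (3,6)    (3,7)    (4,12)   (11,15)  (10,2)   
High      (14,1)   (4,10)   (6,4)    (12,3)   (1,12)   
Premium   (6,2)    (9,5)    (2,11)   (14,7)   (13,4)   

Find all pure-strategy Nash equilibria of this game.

None

Find each player's best response to every opponent strategy; NE are the intersections.
Row's best responses — vs Low: High (payoff 14); vs Mid: Low (payoff 14); vs High: Low (payoff 10); vs Premium: Premium (payoff 14); vs Ultra: Premium (payoff 13).
Column's best responses — vs Low: Low (payoff 15); vs Mid: Premium (payoff 15); vs High: Ultra (payoff 12); vs Premium: High (payoff 11).
No cell has both players best-responding. For instance, Row's best reply to Low is High, but against High Column prefers Ultra over Low.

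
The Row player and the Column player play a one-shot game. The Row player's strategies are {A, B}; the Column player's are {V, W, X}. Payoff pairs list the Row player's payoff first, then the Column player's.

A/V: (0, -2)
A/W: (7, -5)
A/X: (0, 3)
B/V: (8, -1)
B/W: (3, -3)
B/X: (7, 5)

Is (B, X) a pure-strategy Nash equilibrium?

Yes

Holding the Column player at X: the Row player gets 7 from B, versus 0 from A. No profitable deviation for the Row player.
Holding the Row player at B: the Column player gets 5 from X, versus -1 from V, -3 from W. No profitable deviation for the Column player either.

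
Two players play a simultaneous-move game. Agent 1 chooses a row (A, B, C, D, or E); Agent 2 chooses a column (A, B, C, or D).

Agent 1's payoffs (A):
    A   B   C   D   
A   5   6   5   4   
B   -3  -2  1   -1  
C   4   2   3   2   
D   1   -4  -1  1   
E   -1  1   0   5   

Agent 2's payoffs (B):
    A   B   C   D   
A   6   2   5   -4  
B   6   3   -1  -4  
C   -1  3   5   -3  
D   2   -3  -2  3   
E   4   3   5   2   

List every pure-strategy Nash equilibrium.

(A, A)

Check mutual best responses: a cell is a NE iff neither player can gain by unilaterally deviating.
Agent 1's best responses — vs A: A (payoff 5); vs B: A (payoff 6); vs C: A (payoff 5); vs D: E (payoff 5).
Agent 2's best responses — vs A: A (payoff 6); vs B: A (payoff 6); vs C: C (payoff 5); vs D: D (payoff 3); vs E: C (payoff 5).
The only mutual best response is (A, A); neither player gains by switching there.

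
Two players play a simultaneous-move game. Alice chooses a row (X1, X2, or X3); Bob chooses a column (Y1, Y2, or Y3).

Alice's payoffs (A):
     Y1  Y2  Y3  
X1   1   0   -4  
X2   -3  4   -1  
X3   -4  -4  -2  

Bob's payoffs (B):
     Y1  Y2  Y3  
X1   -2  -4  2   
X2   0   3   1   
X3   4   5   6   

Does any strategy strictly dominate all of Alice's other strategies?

Check whether one of Alice's strategies beats all alternatives regardless of what the opponent does.
X1 is not dominant: against Y2, X2 gives 4 > 0.
X2 is not dominant: against Y1, X1 gives 1 > -3.
X3 is not dominant: against Y1, X1 gives 1 > -4.
No single strategy is best against every opponent action.

None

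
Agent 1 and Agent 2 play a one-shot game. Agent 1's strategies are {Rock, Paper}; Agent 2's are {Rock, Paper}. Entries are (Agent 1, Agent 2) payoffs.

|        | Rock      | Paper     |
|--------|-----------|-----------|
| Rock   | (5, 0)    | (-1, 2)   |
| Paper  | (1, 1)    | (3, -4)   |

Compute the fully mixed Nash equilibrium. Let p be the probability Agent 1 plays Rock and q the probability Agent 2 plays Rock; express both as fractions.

p = 5/7, q = 1/2

Each player's mixing probability is pinned down by making the *other* player indifferent.
Agent 2 indifferent between Rock and Paper: p·0 + (1−p)·1 = p·2 + (1−p)·(-4) ⟹ 1 + (-1)p = (-4) + 6p ⟹ p = 5/7.
Agent 1 indifferent between Rock and Paper: q·5 + (1−q)·(-1) = q·1 + (1−q)·3 ⟹ (-1) + 6q = 3 + (-2)q ⟹ q = 1/2.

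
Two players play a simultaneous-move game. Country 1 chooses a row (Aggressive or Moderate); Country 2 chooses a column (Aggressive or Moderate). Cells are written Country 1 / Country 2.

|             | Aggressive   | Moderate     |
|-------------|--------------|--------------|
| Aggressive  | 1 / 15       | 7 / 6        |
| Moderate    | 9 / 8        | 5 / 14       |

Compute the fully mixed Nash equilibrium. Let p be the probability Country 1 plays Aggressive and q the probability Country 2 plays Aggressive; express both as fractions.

p = 2/5, q = 1/5

Each player's mixing probability is pinned down by making the *other* player indifferent.
Country 2 indifferent between Aggressive and Moderate: p·15 + (1−p)·8 = p·6 + (1−p)·14 ⟹ 8 + 7p = 14 + (-8)p ⟹ p = 2/5.
Country 1 indifferent between Aggressive and Moderate: q·1 + (1−q)·7 = q·9 + (1−q)·5 ⟹ 7 + (-6)q = 5 + 4q ⟹ q = 1/5.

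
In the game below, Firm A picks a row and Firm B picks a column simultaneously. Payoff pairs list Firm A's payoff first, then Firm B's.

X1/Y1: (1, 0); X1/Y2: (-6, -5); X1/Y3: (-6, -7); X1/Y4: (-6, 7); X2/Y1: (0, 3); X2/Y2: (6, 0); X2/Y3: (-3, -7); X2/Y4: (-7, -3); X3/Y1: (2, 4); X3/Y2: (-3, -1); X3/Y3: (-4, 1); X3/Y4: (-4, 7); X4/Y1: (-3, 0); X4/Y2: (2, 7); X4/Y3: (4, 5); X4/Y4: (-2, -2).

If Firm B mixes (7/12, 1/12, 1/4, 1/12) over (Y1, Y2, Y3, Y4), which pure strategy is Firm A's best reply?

X3

Firm A's best reply maximizes expected payoff against the mix.
X1: (7/12)·1 + (1/12)·(-6) + (1/4)·(-6) + (1/12)·(-6) = -23/12
X2: (7/12)·0 + (1/12)·6 + (1/4)·(-3) + (1/12)·(-7) = -5/6
X3: (7/12)·2 + (1/12)·(-3) + (1/4)·(-4) + (1/12)·(-4) = -5/12
X4: (7/12)·(-3) + (1/12)·2 + (1/4)·4 + (1/12)·(-2) = -3/4
Highest expected payoff is -5/12, from X3.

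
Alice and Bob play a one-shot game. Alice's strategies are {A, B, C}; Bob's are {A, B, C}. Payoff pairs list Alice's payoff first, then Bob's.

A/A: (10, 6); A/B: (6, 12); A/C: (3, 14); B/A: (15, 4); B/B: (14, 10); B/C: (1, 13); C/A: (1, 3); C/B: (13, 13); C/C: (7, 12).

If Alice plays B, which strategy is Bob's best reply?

C

With Alice fixed at B, Bob's payoffs are: A → 4, B → 10, C → 13.
The maximum is 13, achieved by C.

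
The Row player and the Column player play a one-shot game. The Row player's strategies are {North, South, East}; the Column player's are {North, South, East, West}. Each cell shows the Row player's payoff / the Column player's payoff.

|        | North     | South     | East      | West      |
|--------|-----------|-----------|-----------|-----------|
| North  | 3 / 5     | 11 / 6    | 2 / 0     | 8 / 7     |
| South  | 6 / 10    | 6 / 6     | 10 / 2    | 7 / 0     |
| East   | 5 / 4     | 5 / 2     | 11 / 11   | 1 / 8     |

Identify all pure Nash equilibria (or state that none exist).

A profile is a Nash equilibrium when each player is best-responding to the other.
The Row player's best responses — vs North: South (payoff 6); vs South: North (payoff 11); vs East: East (payoff 11); vs West: North (payoff 8).
The Column player's best responses — vs North: West (payoff 7); vs South: North (payoff 10); vs East: East (payoff 11).
Mutual best responses occur at (North, West), (South, North), and (East, East); at each, neither player gains by switching.

(North, West), (South, North), and (East, East)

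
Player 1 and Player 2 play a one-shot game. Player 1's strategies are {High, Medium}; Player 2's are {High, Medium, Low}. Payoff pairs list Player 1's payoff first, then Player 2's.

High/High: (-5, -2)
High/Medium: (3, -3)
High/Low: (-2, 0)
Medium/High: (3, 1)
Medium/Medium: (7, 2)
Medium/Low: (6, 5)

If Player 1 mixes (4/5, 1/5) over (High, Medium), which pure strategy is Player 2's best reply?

Low

Player 2's best reply maximizes expected payoff against the mix.
High: (4/5)·(-2) + (1/5)·1 = -7/5
Medium: (4/5)·(-3) + (1/5)·2 = -2
Low: (4/5)·0 + (1/5)·5 = 1
Highest expected payoff is 1, from Low.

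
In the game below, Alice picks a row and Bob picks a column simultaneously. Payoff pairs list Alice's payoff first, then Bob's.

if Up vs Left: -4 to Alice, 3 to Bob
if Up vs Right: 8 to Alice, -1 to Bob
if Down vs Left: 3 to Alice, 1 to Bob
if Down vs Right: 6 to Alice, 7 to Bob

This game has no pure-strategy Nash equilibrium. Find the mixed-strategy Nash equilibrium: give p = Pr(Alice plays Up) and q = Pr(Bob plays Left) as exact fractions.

In a mixed NE each player is indifferent between their pure strategies, so the opponent's mix sets the indifference.
Bob indifferent between Left and Right: p·3 + (1−p)·1 = p·(-1) + (1−p)·7 ⟹ 1 + 2p = 7 + (-8)p ⟹ p = 3/5.
Alice indifferent between Up and Down: q·(-4) + (1−q)·8 = q·3 + (1−q)·6 ⟹ 8 + (-12)q = 6 + (-3)q ⟹ q = 2/9.

p = 3/5, q = 2/9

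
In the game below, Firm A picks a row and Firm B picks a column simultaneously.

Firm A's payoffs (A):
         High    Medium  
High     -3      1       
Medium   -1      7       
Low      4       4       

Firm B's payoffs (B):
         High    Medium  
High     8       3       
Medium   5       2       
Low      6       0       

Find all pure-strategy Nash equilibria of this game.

Find each player's best response to every opponent strategy; NE are the intersections.
Firm A's best responses — vs High: Low (payoff 4); vs Medium: Medium (payoff 7).
Firm B's best responses — vs High: High (payoff 8); vs Medium: High (payoff 5); vs Low: High (payoff 6).
The only mutual best response is (Low, High); neither player gains by switching there.

(Low, High)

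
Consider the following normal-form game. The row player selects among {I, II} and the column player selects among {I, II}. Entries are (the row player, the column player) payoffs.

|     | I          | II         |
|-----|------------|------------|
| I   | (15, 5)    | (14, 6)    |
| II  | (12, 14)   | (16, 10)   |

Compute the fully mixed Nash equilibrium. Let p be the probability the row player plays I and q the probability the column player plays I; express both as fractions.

p = 4/5, q = 2/5

In a mixed NE each player is indifferent between their pure strategies, so the opponent's mix sets the indifference.
The column player indifferent between I and II: p·5 + (1−p)·14 = p·6 + (1−p)·10 ⟹ 14 + (-9)p = 10 + (-4)p ⟹ p = 4/5.
The row player indifferent between I and II: q·15 + (1−q)·14 = q·12 + (1−q)·16 ⟹ 14 + 1q = 16 + (-4)q ⟹ q = 2/5.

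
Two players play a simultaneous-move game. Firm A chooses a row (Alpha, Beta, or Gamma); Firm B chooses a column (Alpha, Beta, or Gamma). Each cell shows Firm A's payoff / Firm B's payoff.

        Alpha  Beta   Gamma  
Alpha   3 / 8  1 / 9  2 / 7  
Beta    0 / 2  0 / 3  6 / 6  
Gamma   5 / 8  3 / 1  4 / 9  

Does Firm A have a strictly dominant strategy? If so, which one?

Check whether one of Firm A's strategies beats all alternatives regardless of what the opponent does.
Alpha is not dominant: against Alpha, Gamma gives 5 > 3.
Beta is not dominant: against Alpha, Alpha gives 3 > 0.
Gamma is not dominant: against Gamma, Beta gives 6 > 4.
No single strategy is best against every opponent action.

No strictly dominant strategy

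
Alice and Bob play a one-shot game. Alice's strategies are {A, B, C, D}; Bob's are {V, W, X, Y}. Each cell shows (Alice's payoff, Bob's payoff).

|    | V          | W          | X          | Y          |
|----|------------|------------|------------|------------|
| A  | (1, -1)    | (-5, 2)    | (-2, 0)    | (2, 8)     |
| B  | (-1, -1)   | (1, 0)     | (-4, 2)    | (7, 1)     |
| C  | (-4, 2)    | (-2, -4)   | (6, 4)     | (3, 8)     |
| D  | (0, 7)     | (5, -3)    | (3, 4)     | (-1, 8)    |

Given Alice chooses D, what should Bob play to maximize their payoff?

Y

With Alice fixed at D, Bob's payoffs are: V → 7, W → -3, X → 4, Y → 8.
The maximum is 8, achieved by Y.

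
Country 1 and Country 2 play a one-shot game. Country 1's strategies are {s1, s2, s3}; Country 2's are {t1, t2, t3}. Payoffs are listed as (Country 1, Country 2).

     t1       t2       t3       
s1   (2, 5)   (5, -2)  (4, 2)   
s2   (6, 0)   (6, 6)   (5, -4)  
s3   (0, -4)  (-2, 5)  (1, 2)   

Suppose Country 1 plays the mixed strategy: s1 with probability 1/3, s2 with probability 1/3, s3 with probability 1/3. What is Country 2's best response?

t2

Compute Country 2's expected payoff from each pure strategy against the given mix.
t1: (1/3)·5 + (1/3)·0 + (1/3)·(-4) = 1/3
t2: (1/3)·(-2) + (1/3)·6 + (1/3)·5 = 3
t3: (1/3)·2 + (1/3)·(-4) + (1/3)·2 = 0
Highest expected payoff is 3, from t2.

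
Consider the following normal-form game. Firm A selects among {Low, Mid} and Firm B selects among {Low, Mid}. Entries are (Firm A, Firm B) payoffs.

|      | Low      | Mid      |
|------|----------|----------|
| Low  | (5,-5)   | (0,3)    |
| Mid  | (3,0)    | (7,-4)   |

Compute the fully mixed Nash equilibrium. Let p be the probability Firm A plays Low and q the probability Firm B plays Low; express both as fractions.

p = 1/3, q = 7/9

Each player's mixing probability is pinned down by making the *other* player indifferent.
Firm B indifferent between Low and Mid: p·(-5) + (1−p)·0 = p·3 + (1−p)·(-4) ⟹ 0 + (-5)p = (-4) + 7p ⟹ p = 1/3.
Firm A indifferent between Low and Mid: q·5 + (1−q)·0 = q·3 + (1−q)·7 ⟹ 0 + 5q = 7 + (-4)q ⟹ q = 7/9.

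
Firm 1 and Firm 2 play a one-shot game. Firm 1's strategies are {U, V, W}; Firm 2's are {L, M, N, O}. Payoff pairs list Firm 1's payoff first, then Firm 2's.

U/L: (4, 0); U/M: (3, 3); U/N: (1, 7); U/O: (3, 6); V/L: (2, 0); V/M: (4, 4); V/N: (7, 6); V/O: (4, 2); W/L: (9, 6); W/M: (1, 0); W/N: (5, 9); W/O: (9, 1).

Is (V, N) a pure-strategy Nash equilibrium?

Yes

Holding Firm 2 at N: Firm 1 gets 7 from V, versus 1 from U, 5 from W. No profitable deviation for Firm 1.
Holding Firm 1 at V: Firm 2 gets 6 from N, versus 0 from L, 4 from M, 2 from O. No profitable deviation for Firm 2 either.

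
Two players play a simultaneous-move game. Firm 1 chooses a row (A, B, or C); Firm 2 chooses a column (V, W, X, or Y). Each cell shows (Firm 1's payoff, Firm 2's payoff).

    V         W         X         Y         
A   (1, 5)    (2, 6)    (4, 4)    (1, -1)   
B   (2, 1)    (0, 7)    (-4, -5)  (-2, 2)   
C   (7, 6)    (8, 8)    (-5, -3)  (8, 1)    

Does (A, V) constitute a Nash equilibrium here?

No

Holding Firm 2 at V: Firm 1 gets 1 from A but could get 7 by switching to C. Firm 1 has a profitable deviation.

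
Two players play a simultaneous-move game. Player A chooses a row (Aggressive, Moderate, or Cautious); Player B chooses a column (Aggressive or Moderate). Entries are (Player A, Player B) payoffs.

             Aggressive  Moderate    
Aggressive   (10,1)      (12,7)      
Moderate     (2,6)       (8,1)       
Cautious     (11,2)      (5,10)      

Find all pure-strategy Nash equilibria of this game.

Check mutual best responses: a cell is a NE iff neither player can gain by unilaterally deviating.
Player A's best responses — vs Aggressive: Cautious (payoff 11); vs Moderate: Aggressive (payoff 12).
Player B's best responses — vs Aggressive: Moderate (payoff 7); vs Moderate: Aggressive (payoff 6); vs Cautious: Moderate (payoff 10).
The only mutual best response is (Aggressive, Moderate); neither player gains by switching there.

(Aggressive, Moderate)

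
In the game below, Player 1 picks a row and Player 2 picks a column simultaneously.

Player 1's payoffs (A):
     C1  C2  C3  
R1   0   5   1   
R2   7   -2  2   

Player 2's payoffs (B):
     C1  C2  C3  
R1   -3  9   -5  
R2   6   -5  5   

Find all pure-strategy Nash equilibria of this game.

(R1, C2) and (R2, C1)

A profile is a Nash equilibrium when each player is best-responding to the other.
Player 1's best responses — vs C1: R2 (payoff 7); vs C2: R1 (payoff 5); vs C3: R2 (payoff 2).
Player 2's best responses — vs R1: C2 (payoff 9); vs R2: C1 (payoff 6).
Mutual best responses occur at (R1, C2) and (R2, C1); at each, neither player gains by switching.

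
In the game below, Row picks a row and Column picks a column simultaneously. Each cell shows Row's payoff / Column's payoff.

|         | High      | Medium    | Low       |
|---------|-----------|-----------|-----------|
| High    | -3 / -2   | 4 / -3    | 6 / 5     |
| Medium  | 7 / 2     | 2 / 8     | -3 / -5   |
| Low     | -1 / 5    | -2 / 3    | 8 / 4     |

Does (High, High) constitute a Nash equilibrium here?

Holding Column at High: Row gets -3 from High but could get 7 by switching to Medium. Row has a profitable deviation.

No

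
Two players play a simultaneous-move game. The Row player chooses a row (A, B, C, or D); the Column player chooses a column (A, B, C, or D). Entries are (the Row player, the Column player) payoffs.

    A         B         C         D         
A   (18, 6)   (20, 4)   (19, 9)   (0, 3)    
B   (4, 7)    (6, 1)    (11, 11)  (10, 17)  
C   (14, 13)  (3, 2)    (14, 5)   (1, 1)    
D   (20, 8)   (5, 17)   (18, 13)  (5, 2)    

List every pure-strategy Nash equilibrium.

Find each player's best response to every opponent strategy; NE are the intersections.
The Row player's best responses — vs A: D (payoff 20); vs B: A (payoff 20); vs C: A (payoff 19); vs D: B (payoff 10).
The Column player's best responses — vs A: C (payoff 9); vs B: D (payoff 17); vs C: A (payoff 13); vs D: B (payoff 17).
Mutual best responses occur at (A, C) and (B, D); at each, neither player gains by switching.

(A, C) and (B, D)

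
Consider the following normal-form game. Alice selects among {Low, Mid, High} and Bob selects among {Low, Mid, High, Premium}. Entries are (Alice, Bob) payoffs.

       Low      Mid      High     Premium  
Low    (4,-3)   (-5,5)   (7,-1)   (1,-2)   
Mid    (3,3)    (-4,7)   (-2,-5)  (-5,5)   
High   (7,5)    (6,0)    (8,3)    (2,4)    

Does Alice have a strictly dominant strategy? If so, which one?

Check whether one of Alice's strategies beats all alternatives regardless of what the opponent does.
High strictly dominates: vs Low: 7 > each of {4, 3}; vs Mid: 6 > each of {-5, -4}; vs High: 8 > each of {7, -2}; vs Premium: 2 > each of {1, -5}.

High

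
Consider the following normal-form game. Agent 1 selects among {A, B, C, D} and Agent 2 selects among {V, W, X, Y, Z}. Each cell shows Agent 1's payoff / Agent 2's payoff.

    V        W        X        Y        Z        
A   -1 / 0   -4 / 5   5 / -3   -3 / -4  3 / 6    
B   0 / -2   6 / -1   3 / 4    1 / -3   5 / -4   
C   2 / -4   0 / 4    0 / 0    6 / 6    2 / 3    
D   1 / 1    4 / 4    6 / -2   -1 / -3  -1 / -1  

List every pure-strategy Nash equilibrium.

(C, Y)

A profile is a Nash equilibrium when each player is best-responding to the other.
Agent 1's best responses — vs V: C (payoff 2); vs W: B (payoff 6); vs X: D (payoff 6); vs Y: C (payoff 6); vs Z: B (payoff 5).
Agent 2's best responses — vs A: Z (payoff 6); vs B: X (payoff 4); vs C: Y (payoff 6); vs D: W (payoff 4).
The only mutual best response is (C, Y); neither player gains by switching there.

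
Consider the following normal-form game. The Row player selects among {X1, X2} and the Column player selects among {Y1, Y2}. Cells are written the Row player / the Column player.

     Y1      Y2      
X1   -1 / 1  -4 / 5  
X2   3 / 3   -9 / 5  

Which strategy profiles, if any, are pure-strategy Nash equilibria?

Find each player's best response to every opponent strategy; NE are the intersections.
The Row player's best responses — vs Y1: X2 (payoff 3); vs Y2: X1 (payoff -4).
The Column player's best responses — vs X1: Y2 (payoff 5); vs X2: Y2 (payoff 5).
The only mutual best response is (X1, Y2); neither player gains by switching there.

(X1, Y2)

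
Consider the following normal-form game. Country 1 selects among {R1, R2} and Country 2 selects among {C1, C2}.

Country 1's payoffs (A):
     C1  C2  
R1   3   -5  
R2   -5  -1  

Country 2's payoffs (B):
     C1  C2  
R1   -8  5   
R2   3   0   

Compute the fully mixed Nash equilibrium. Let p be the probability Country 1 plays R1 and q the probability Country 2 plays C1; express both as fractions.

p = 3/16, q = 1/3

In a mixed NE each player is indifferent between their pure strategies, so the opponent's mix sets the indifference.
Country 2 indifferent between C1 and C2: p·(-8) + (1−p)·3 = p·5 + (1−p)·0 ⟹ 3 + (-11)p = 0 + 5p ⟹ p = 3/16.
Country 1 indifferent between R1 and R2: q·3 + (1−q)·(-5) = q·(-5) + (1−q)·(-1) ⟹ (-5) + 8q = (-1) + (-4)q ⟹ q = 1/3.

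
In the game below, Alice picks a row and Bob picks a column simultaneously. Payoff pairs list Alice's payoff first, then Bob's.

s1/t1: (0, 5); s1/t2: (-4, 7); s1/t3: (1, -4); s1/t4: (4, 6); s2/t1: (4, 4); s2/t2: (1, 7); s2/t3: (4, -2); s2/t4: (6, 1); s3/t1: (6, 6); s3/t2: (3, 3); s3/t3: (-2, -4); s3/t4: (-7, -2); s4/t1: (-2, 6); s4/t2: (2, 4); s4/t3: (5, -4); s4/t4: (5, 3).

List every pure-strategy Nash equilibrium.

Check mutual best responses: a cell is a NE iff neither player can gain by unilaterally deviating.
Alice's best responses — vs t1: s3 (payoff 6); vs t2: s3 (payoff 3); vs t3: s4 (payoff 5); vs t4: s2 (payoff 6).
Bob's best responses — vs s1: t2 (payoff 7); vs s2: t2 (payoff 7); vs s3: t1 (payoff 6); vs s4: t1 (payoff 6).
The only mutual best response is (s3, t1); neither player gains by switching there.

(s3, t1)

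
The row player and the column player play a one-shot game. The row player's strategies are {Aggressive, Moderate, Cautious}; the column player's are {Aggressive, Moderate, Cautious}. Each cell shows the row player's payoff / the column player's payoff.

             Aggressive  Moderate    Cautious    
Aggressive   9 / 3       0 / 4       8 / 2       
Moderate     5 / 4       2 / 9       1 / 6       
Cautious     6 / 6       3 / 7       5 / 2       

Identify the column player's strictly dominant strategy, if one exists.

Moderate

Check whether one of the column player's strategies beats all alternatives regardless of what the opponent does.
Moderate strictly dominates: vs Aggressive: 4 > each of {3, 2}; vs Moderate: 9 > each of {4, 6}; vs Cautious: 7 > each of {6, 2}.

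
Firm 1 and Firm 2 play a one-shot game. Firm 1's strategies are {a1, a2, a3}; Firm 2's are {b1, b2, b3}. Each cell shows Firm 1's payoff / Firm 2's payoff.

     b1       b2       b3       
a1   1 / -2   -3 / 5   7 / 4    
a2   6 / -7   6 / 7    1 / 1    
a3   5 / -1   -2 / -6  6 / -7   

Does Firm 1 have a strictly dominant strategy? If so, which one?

None

Check whether one of Firm 1's strategies beats all alternatives regardless of what the opponent does.
a1 is not dominant: against b1, a2 gives 6 > 1.
a2 is not dominant: against b3, a1 gives 7 > 1.
a3 is not dominant: against b1, a2 gives 6 > 5.
No single strategy is best against every opponent action.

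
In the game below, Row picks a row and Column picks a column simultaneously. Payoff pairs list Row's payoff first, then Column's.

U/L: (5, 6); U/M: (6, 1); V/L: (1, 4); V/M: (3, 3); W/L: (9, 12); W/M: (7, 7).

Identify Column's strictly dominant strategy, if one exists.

L

Check whether one of Column's strategies beats all alternatives regardless of what the opponent does.
L strictly dominates: vs U: 6 > 1; vs V: 4 > 3; vs W: 12 > 7.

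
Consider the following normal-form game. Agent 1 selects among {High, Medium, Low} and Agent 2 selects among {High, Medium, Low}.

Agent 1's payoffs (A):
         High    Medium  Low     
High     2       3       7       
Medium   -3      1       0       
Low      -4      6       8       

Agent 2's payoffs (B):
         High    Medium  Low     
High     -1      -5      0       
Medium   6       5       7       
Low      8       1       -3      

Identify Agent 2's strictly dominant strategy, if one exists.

No strictly dominant strategy

Check whether one of Agent 2's strategies beats all alternatives regardless of what the opponent does.
High is not dominant: against High, Low gives 0 > -1.
Medium is not dominant: against High, High gives -1 > -5.
Low is not dominant: against Low, High gives 8 > -3.
No single strategy is best against every opponent action.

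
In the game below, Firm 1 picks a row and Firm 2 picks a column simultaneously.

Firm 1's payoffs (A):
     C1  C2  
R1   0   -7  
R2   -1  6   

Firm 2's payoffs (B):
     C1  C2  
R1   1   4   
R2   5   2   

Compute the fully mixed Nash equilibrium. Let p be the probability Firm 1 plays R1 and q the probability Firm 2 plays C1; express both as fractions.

p = 1/2, q = 13/14

Each player's mixing probability is pinned down by making the *other* player indifferent.
Firm 2 indifferent between C1 and C2: p·1 + (1−p)·5 = p·4 + (1−p)·2 ⟹ 5 + (-4)p = 2 + 2p ⟹ p = 1/2.
Firm 1 indifferent between R1 and R2: q·0 + (1−q)·(-7) = q·(-1) + (1−q)·6 ⟹ (-7) + 7q = 6 + (-7)q ⟹ q = 13/14.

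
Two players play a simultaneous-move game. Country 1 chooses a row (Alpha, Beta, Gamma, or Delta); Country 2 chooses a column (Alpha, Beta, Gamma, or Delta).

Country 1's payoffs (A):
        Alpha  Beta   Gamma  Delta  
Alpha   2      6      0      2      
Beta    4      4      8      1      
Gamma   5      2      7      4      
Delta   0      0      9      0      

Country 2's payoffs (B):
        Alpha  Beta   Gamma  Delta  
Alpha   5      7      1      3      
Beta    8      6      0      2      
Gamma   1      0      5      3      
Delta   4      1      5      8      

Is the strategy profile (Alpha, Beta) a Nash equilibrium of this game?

Yes

Holding Country 2 at Beta: Country 1 gets 6 from Alpha, versus 4 from Beta, 2 from Gamma, 0 from Delta. No profitable deviation for Country 1.
Holding Country 1 at Alpha: Country 2 gets 7 from Beta, versus 5 from Alpha, 1 from Gamma, 3 from Delta. No profitable deviation for Country 2 either.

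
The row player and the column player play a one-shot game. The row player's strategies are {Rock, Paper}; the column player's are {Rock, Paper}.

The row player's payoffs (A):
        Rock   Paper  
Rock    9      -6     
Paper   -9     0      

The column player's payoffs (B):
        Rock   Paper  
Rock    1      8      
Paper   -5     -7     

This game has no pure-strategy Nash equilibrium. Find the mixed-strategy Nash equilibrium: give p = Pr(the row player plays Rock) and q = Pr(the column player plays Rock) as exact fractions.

p = 2/9, q = 1/4

Each player's mixing probability is pinned down by making the *other* player indifferent.
The column player indifferent between Rock and Paper: p·1 + (1−p)·(-5) = p·8 + (1−p)·(-7) ⟹ (-5) + 6p = (-7) + 15p ⟹ p = 2/9.
The row player indifferent between Rock and Paper: q·9 + (1−q)·(-6) = q·(-9) + (1−q)·0 ⟹ (-6) + 15q = 0 + (-9)q ⟹ q = 1/4.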